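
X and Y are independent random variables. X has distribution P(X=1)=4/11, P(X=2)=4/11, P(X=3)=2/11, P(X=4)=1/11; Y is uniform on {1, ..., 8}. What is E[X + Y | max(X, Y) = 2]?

10/3

P(max(X, Y) = 2) = 3/22.
Summing (X+Y)·P(x,y) over outcomes with max(X, Y) = 2 gives 5/11.
E[X + Y | max(X, Y) = 2] = (5/11) / (3/22) = 10/3.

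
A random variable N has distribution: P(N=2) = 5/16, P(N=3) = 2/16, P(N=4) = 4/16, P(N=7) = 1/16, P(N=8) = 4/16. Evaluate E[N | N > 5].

P(N > 5) = 5/16.
Σ over the event: 7·1/16 + 8·1/4 = 39/16.
E[N | N > 5] = (39/16) / (5/16) = 39/5.

39/5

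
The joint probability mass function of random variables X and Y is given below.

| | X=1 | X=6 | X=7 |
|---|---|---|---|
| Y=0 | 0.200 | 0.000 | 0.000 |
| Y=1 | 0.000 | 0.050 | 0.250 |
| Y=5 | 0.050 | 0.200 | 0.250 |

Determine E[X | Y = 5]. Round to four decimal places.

6.0000

P(Y = 5) = 0.500.
Σ X·P over the event = 1·(0.050) + 6·(0.200) + 7·(0.250) = 3.000.
E[X | Y = 5] = (3.000) / (0.500) = 6.0000.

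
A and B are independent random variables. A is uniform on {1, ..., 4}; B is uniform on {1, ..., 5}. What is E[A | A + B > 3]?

P(A + B > 3) = 17/20.
Summing A·P(x,y) over outcomes with A + B > 3 gives 23/10.
E[A | A + B > 3] = (23/10) / (17/20) = 46/17.

46/17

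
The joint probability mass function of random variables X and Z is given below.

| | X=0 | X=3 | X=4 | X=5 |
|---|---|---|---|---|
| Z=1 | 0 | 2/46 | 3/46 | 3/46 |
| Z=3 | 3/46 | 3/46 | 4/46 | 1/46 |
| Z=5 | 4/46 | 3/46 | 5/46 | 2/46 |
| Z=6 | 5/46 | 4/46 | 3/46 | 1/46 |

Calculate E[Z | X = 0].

P(X = 0) = 6/23.
Σ Z·P over the event = 3·(3/46) + 5·(4/46) + 6·(5/46) = 59/46.
E[Z | X = 0] = (59/46) / (6/23) = 59/12.

59/12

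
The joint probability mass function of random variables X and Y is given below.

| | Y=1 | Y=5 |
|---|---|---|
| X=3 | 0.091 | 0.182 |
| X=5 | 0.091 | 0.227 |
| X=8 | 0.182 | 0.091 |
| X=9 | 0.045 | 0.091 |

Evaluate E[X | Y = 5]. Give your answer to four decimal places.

P(Y = 5) = 0.591.
Σ X·P over the event = 3·(0.182) + 5·(0.227) + 8·(0.091) + 9·(0.091) = 3.228.
E[X | Y = 5] = (3.228) / (0.591) = 5.4619.

5.4619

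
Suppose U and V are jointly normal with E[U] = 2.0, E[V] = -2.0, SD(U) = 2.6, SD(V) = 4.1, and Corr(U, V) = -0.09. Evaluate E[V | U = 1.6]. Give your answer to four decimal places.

E[V | U=x] = μ_V + ρ(σ_V/σ_U)(x − μ_U) for jointly normal variables.
E[V | U=1.6] = -2.0 + (-0.09)·(4.1/2.6)·(1.6 − (2.0)) = -2.0 + (-0.14192)·(-0.4) = -1.9432.

-1.9432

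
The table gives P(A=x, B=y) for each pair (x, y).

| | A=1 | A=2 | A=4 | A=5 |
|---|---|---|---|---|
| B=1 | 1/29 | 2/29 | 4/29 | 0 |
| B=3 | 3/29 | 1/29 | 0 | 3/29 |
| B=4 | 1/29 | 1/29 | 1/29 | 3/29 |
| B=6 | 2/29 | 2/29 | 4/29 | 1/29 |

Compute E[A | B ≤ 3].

P(B ≤ 3) = 14/29.
Σ A·P over the event = 1·(1/29) + 1·(3/29) + 2·(2/29) + 2·(1/29) + 4·(4/29) + 5·(3/29) = 41/29.
E[A | B ≤ 3] = (41/29) / (14/29) = 41/14.

41/14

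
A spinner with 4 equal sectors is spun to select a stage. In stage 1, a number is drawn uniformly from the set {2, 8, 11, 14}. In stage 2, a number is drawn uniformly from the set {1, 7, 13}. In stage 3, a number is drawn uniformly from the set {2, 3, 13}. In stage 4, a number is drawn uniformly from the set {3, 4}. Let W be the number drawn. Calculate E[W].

E[W | stage 1] = (2+8+11+14)/4 = 35/4.
E[W | stage 2] = (1+7+13)/3 = 7.
E[W | stage 3] = (2+3+13)/3 = 6.
E[W | stage 4] = (3+4)/2 = 7/2.
E[W] = (1/4)·(35/4) + (1/4)·(7) + (1/4)·(6) + (1/4)·(7/2) = 101/16.

101/16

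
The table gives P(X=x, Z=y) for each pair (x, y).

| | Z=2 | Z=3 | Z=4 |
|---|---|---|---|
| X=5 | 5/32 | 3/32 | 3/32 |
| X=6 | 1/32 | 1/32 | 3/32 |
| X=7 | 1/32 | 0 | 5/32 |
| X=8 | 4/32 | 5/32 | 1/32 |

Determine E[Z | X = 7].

11/3

P(X = 7) = 3/16.
Σ Z·P over the event = 2·(1/32) + 4·(5/32) = 11/16.
E[Z | X = 7] = (11/16) / (3/16) = 11/3.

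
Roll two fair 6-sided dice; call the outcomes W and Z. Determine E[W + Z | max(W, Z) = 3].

Outcomes with max(W, Z) = 3: (1,3), (2,3), (3,1), (3,2), (3,3), each with probability 1/36.
E[W + Z | max(W, Z) = 3] = (4 + 5 + 4 + 5 + 6) / 5 = 24/5.

24/5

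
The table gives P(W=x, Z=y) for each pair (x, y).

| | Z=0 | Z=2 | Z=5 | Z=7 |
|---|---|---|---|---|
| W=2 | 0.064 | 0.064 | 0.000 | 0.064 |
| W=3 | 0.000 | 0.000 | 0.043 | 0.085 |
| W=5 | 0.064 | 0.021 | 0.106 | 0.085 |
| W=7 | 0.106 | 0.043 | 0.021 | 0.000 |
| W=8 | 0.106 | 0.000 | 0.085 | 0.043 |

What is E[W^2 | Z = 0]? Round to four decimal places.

40.6882

P(Z = 0) = 0.340.
Σ W^2·P over the event = 4·(0.064) + 25·(0.064) + 49·(0.106) + 64·(0.106) = 13.834.
E[W^2 | Z = 0] = (13.834) / (0.340) = 40.6882.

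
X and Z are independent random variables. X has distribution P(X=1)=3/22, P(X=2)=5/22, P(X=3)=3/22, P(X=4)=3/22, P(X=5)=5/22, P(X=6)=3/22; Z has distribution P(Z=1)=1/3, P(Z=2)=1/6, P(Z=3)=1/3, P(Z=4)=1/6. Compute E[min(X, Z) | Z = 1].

1

P(Z = 1) = 1/3.
Summing min(X,Z)·P(x,y) over outcomes with Z = 1 gives 1/3.
E[min(X, Z) | Z = 1] = (1/3) / (1/3) = 1.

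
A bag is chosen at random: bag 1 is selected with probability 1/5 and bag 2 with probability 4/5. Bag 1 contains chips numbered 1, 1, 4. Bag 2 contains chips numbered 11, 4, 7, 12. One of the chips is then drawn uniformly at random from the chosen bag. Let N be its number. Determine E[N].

E[N | bag 1] = (1+1+4)/3 = 2.
E[N | bag 2] = (11+4+7+12)/4 = 17/2.
E[N] = (1/5)·(2) + (4/5)·(17/2) = 36/5.

36/5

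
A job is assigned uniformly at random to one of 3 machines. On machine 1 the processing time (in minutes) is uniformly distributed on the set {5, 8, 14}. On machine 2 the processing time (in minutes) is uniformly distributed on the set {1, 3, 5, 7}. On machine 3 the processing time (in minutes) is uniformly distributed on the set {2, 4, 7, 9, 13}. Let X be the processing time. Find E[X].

20/3

E[X | machine 1] = (5+8+14)/3 = 9.
E[X | machine 2] = (1+3+5+7)/4 = 4.
E[X | machine 3] = (2+4+7+9+13)/5 = 7.
E[X] = (1/3)·(9) + (1/3)·(4) + (1/3)·(7) = 20/3.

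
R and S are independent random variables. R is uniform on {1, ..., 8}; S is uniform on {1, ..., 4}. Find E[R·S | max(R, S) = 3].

Outcomes with max(R, S) = 3: (1,3), (2,3), (3,1), (3,2), (3,3), each with probability 1/32.
E[R·S | max(R, S) = 3] = (3 + 6 + 3 + 6 + 9) / 5 = 27/5.

27/5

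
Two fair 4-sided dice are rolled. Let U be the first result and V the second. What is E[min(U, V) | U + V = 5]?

3/2

Outcomes with U + V = 5: (1,4), (2,3), (3,2), (4,1), each with probability 1/16.
E[min(U, V) | U + V = 5] = (1 + 2 + 2 + 1) / 4 = 3/2.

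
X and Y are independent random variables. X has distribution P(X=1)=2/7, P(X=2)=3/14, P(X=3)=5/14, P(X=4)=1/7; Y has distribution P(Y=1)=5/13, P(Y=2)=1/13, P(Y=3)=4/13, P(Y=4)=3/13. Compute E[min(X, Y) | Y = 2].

P(Y = 2) = 1/13.
Summing min(X,Y)·P(x,y) over outcomes with Y = 2 gives 12/91.
E[min(X, Y) | Y = 2] = (12/91) / (1/13) = 12/7.

12/7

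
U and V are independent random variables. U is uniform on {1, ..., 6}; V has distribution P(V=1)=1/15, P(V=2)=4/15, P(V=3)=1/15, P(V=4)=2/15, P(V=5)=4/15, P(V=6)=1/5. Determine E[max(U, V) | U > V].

P(U > V) = 16/45.
Summing max(U,V)·P(x,y) over outcomes with U > V gives 17/10.
E[max(U, V) | U > V] = (17/10) / (16/45) = 153/32.

153/32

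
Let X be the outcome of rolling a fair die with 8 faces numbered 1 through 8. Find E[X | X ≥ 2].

Given X ≥ 2, X is equally likely to be any of {2, 3, 4, 5, 6, 7, 8}.
E[X | X ≥ 2] = (2 + 3 + 4 + 5 + 6 + 7 + 8) / 7 = 5.

5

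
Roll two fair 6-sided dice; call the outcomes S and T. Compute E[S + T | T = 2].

11/2

Outcomes with T = 2: (1,2), (2,2), (3,2), (4,2), (5,2), (6,2), each with probability 1/36.
E[S + T | T = 2] = (3 + 4 + 5 + 6 + 7 + 8) / 6 = 11/2.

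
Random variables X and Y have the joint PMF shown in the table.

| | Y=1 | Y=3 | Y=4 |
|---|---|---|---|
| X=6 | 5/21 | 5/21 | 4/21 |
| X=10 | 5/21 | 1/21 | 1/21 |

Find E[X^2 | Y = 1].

68

P(Y = 1) = 10/21.
Summing X^2·P(X=x,Y=y) over the conditioning event gives 680/21.
E[X^2 | Y = 1] = (680/21) / (10/21) = 68.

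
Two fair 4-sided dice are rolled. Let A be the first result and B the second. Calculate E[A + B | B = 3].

11/2

Outcomes with B = 3: (1,3), (2,3), (3,3), (4,3), each with probability 1/16.
E[A + B | B = 3] = (4 + 5 + 6 + 7) / 4 = 11/2.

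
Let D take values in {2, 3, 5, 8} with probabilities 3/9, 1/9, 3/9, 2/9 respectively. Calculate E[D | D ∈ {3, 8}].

P(D ∈ {3, 8}) = 1/3.
Σ over the event: 3·1/9 + 8·2/9 = 19/9.
E[D | D ∈ {3, 8}] = (19/9) / (1/3) = 19/3.

19/3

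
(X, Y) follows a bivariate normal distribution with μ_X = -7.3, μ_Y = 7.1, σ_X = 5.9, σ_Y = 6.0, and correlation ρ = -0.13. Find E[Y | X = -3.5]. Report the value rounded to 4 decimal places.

For a bivariate normal, E[Y | X=x] = μ_Y + ρ·(σ_Y/σ_X)·(x − μ_X).
E[Y | X=-3.5] = 7.1 + (-0.13)·(6.0/5.9)·(-3.5 − (-7.3)) = 7.1 + (-0.1322)·(3.8) = 6.5976.

6.5976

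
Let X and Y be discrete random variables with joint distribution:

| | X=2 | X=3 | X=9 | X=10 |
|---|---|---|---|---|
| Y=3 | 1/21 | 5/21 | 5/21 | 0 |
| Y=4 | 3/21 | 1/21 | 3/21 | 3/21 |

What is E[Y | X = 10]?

4

P(X = 10) = 1/7.
Σ Y·P over the event = 4·(3/21) = 4/7.
E[Y | X = 10] = (4/7) / (1/7) = 4.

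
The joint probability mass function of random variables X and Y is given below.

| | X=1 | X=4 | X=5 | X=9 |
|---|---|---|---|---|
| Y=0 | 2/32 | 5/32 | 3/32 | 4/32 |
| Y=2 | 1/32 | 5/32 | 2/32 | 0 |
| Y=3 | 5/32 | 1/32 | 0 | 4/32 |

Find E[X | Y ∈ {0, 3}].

P(Y ∈ {0, 3}) = 3/4.
Σ X·P over the event = 1·(2/32) + 1·(5/32) + 4·(5/32) + 4·(1/32) + 5·(3/32) + 9·(4/32) + 9·(4/32) = 59/16.
E[X | Y ∈ {0, 3}] = (59/16) / (3/4) = 59/12.

59/12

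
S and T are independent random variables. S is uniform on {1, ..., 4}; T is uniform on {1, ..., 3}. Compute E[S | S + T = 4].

Outcomes with S + T = 4: (1,3), (2,2), (3,1), each with probability 1/12.
E[S | S + T = 4] = (1 + 2 + 3) / 3 = 2.

2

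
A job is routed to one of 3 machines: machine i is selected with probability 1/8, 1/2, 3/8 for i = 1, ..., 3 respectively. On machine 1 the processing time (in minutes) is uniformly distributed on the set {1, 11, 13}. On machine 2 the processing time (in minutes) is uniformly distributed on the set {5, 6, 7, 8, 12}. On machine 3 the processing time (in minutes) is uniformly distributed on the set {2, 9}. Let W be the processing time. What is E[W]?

1657/240

E[W | machine 1] = (1+11+13)/3 = 25/3.
E[W | machine 2] = (5+6+7+8+12)/5 = 38/5.
E[W | machine 3] = (2+9)/2 = 11/2.
E[W] = (1/8)·(25/3) + (1/2)·(38/5) + (3/8)·(11/2) = 1657/240.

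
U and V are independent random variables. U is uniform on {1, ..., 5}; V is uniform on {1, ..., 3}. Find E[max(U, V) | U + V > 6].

P(U + V > 6) = 1/5.
Summing max(U,V)·P(x,y) over outcomes with U + V > 6 gives 14/15.
E[max(U, V) | U + V > 6] = (14/15) / (1/5) = 14/3.

14/3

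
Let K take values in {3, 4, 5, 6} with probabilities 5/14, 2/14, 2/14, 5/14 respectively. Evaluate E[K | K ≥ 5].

P(K ≥ 5) = 1/2.
Σ over the event: 5·1/7 + 6·5/14 = 20/7.
E[K | K ≥ 5] = (20/7) / (1/2) = 40/7.

40/7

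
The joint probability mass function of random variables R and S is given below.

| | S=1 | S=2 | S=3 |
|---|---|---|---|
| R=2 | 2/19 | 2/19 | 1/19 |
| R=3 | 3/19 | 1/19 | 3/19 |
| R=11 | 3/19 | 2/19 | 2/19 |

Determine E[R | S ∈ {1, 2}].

75/13

P(S ∈ {1, 2}) = 13/19.
Σ R·P over the event = 2·(2/19) + 2·(2/19) + 3·(3/19) + 3·(1/19) + 11·(3/19) + 11·(2/19) = 75/19.
E[R | S ∈ {1, 2}] = (75/19) / (13/19) = 75/13.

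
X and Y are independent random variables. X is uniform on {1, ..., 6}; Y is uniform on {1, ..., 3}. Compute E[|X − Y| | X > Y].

P(X > Y) = 2/3.
Summing |X−Y|·P(x,y) over outcomes with X > Y gives 31/18.
E[|X − Y| | X > Y] = (31/18) / (2/3) = 31/12.

31/12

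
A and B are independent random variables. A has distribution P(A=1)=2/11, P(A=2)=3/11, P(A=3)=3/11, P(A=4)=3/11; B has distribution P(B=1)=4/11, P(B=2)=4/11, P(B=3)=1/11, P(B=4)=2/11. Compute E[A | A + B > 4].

217/67

P(A + B > 4) = 67/121.
Summing A·P(x,y) over outcomes with A + B > 4 gives 217/121.
E[A | A + B > 4] = (217/121) / (67/121) = 217/67.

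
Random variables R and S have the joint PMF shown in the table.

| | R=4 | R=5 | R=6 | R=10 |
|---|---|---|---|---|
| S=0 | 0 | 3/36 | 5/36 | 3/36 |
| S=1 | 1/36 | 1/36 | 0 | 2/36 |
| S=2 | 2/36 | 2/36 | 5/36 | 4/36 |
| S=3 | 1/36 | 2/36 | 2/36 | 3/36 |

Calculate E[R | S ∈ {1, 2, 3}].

P(S ∈ {1, 2, 3}) = 25/36.
Summing R·P(R=x,S=y) over the conditioning event gives 173/36.
E[R | S ∈ {1, 2, 3}] = (173/36) / (25/36) = 173/25.

173/25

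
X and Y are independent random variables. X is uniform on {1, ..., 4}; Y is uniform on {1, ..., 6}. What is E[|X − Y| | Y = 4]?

3/2

Outcomes with Y = 4: (1,4), (2,4), (3,4), (4,4), each with probability 1/24.
E[|X − Y| | Y = 4] = (3 + 2 + 1 + 0) / 4 = 3/2.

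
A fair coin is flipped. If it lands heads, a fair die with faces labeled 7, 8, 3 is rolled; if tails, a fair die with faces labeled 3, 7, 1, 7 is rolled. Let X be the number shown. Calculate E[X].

21/4

E[X | heads] = (7+8+3)/3 = 6.
E[X | tails] = (3+7+1+7)/4 = 9/2.
E[X] = (1/2)·(6) + (1/2)·(9/2) = 21/4.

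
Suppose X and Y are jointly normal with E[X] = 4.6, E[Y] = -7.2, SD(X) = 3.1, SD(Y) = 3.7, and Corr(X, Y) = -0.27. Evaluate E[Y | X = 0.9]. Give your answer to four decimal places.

E[Y | X=x] = μ_Y + ρ(σ_Y/σ_X)(x − μ_X) for jointly normal variables.
E[Y | X=0.9] = -7.2 + (-0.27)·(3.7/3.1)·(0.9 − (4.6)) = -7.2 + (-0.32226)·(-3.7) = -6.0076.

-6.0076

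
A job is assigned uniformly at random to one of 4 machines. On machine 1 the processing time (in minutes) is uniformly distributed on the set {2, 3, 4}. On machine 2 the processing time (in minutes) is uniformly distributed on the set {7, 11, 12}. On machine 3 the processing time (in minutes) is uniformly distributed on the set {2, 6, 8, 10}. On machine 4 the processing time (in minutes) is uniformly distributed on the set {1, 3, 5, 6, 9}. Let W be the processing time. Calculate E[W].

243/40

E[W | machine 1] = (2+3+4)/3 = 3.
E[W | machine 2] = (7+11+12)/3 = 10.
E[W | machine 3] = (2+6+8+10)/4 = 13/2.
E[W | machine 4] = (1+3+5+6+9)/5 = 24/5.
By the law of total expectation,
E[W] = (1/4)·(3) + (1/4)·(10) + (1/4)·(13/2) + (1/4)·(24/5) = 243/40.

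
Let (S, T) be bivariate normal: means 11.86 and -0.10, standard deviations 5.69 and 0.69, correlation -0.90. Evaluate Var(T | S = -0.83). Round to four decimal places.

The conditional variance in a bivariate normal is σ_T²(1 − ρ²), independent of x.
Var(T | S=-0.83) = (0.69)²·(1 − (-0.90)²) = 0.4761·0.19 = 0.0905.

0.0905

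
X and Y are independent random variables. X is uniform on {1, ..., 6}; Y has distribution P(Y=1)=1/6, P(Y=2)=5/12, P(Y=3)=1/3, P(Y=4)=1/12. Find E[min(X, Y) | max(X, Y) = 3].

P(max(X, Y) = 3) = 19/72.
Summing min(X,Y)·P(x,y) over outcomes with max(X, Y) = 3 gives 1/2.
E[min(X, Y) | max(X, Y) = 3] = (1/2) / (19/72) = 36/19.

36/19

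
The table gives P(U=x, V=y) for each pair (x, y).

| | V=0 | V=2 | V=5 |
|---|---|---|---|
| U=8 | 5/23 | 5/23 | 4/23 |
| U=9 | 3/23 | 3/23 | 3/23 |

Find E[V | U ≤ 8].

P(U ≤ 8) = 14/23.
Σ V·P over the event = 0·(5/23) + 2·(5/23) + 5·(4/23) = 30/23.
E[V | U ≤ 8] = (30/23) / (14/23) = 15/7.

15/7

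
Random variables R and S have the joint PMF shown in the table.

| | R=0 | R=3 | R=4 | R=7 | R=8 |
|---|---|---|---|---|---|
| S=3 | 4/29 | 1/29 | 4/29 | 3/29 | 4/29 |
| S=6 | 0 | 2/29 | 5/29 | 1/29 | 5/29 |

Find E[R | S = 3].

P(S = 3) = 16/29.
Σ R·P over the event = 0·(4/29) + 3·(1/29) + 4·(4/29) + 7·(3/29) + 8·(4/29) = 72/29.
E[R | S = 3] = (72/29) / (16/29) = 9/2.

9/2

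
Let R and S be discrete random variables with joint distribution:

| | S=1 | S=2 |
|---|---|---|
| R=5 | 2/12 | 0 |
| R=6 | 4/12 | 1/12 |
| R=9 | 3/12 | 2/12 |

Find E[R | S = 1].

P(S = 1) = 3/4.
Summing R·P(R=x,S=y) over the conditioning event gives 61/12.
E[R | S = 1] = (61/12) / (3/4) = 61/9.

61/9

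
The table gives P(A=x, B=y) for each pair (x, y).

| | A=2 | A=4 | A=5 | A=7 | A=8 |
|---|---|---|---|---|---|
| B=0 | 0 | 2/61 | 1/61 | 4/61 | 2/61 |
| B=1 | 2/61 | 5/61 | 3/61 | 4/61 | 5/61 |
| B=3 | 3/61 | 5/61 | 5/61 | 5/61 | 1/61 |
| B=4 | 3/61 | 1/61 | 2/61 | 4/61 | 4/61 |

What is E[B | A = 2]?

23/8

P(A = 2) = 8/61.
Σ B·P over the event = 1·(2/61) + 3·(3/61) + 4·(3/61) = 23/61.
E[B | A = 2] = (23/61) / (8/61) = 23/8.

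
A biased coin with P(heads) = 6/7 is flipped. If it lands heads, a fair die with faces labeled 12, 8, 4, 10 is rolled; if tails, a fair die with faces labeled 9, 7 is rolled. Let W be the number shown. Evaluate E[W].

E[W | heads] = (12+8+4+10)/4 = 17/2.
E[W | tails] = (9+7)/2 = 8.
By the law of total expectation,
E[W] = (6/7)·(17/2) + (1/7)·(8) = 59/7.

59/7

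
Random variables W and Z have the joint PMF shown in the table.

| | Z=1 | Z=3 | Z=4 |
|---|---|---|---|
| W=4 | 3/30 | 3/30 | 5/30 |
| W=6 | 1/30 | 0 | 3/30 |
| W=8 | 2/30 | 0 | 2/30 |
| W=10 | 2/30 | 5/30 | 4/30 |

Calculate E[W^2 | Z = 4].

P(Z = 4) = 7/15.
Σ W^2·P over the event = 16·(5/30) + 36·(3/30) + 64·(2/30) + 100·(4/30) = 358/15.
E[W^2 | Z = 4] = (358/15) / (7/15) = 358/7.

358/7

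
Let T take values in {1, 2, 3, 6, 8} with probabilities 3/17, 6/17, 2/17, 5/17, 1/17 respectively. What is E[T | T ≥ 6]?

19/3

P(T ≥ 6) = 6/17.
Σ over the event: 6·5/17 + 8·1/17 = 38/17.
E[T | T ≥ 6] = (38/17) / (6/17) = 19/3.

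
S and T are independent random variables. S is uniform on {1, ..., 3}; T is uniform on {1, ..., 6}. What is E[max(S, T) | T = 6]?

Outcomes with T = 6: (1,6), (2,6), (3,6), each with probability 1/18.
E[max(S, T) | T = 6] = (6 + 6 + 6) / 3 = 6.

6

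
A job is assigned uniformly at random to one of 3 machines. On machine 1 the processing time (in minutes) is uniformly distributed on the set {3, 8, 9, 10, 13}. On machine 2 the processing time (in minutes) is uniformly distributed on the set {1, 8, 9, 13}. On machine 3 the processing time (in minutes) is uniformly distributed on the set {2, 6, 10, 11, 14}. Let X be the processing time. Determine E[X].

E[X | machine 1] = (3+8+9+10+13)/5 = 43/5.
E[X | machine 2] = (1+8+9+13)/4 = 31/4.
E[X | machine 3] = (2+6+10+11+14)/5 = 43/5.
E[X] = (1/3)·(43/5) + (1/3)·(31/4) + (1/3)·(43/5) = 499/60.

499/60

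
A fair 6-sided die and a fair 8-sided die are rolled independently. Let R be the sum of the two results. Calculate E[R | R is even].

8

P(R is even) = 1/2.
Σ over the event: 2·1/48 + 4·1/16 + 6·5/48 + 8·1/8 + 10·5/48 + 12·1/16 + 14·1/48 = 4.
E[R | R is even] = (4) / (1/2) = 8.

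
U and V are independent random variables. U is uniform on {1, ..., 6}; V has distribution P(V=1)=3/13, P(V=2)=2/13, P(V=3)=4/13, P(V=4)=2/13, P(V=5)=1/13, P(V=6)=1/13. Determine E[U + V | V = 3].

P(V = 3) = 4/13.
Summing (U+V)·P(x,y) over outcomes with V = 3 gives 2.
E[U + V | V = 3] = (2) / (4/13) = 13/2.

13/2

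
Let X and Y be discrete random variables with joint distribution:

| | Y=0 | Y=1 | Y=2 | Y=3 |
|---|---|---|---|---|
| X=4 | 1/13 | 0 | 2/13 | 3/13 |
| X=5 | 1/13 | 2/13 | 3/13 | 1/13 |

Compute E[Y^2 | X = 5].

23/7

P(X = 5) = 7/13.
Summing Y^2·P(X=x,Y=y) over the conditioning event gives 23/13.
E[Y^2 | X = 5] = (23/13) / (7/13) = 23/7.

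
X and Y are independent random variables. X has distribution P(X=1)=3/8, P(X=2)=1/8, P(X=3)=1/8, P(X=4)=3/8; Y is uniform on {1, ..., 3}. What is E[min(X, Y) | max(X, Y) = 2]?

6/5

P(max(X, Y) = 2) = 5/24.
Summing min(X,Y)·P(x,y) over outcomes with max(X, Y) = 2 gives 1/4.
E[min(X, Y) | max(X, Y) = 2] = (1/4) / (5/24) = 6/5.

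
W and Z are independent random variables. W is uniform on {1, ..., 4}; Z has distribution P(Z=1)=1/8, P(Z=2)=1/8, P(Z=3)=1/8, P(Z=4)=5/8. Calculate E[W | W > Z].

10/3

P(W > Z) = 3/16.
Summing W·P(x,y) over outcomes with W > Z gives 5/8.
E[W | W > Z] = (5/8) / (3/16) = 10/3.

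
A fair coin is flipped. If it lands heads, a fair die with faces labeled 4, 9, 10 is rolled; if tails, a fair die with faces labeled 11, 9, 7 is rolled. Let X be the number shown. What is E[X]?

E[X | heads] = (4+9+10)/3 = 23/3.
E[X | tails] = (11+9+7)/3 = 9.
E[X] = (1/2)·(23/3) + (1/2)·(9) = 25/3.

25/3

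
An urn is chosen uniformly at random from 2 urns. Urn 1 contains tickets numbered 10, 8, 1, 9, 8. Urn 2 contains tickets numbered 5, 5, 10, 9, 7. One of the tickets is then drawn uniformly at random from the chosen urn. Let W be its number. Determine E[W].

36/5

E[W | urn 1] = (10+8+1+9+8)/5 = 36/5.
E[W | urn 2] = (5+5+10+9+7)/5 = 36/5.
E[W] = (1/2)·(36/5) + (1/2)·(36/5) = 36/5.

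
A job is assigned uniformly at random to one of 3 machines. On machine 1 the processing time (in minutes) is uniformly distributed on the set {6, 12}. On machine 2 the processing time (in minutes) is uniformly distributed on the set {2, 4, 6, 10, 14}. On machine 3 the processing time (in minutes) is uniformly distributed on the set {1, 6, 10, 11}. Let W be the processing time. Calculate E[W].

E[W | machine 1] = (6+12)/2 = 9.
E[W | machine 2] = (2+4+6+10+14)/5 = 36/5.
E[W | machine 3] = (1+6+10+11)/4 = 7.
By the law of total expectation,
E[W] = (1/3)·(9) + (1/3)·(36/5) + (1/3)·(7) = 116/15.

116/15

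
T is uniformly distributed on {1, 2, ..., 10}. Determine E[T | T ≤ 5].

Given T ≤ 5, T is equally likely to be any of {1, 2, 3, 4, 5}.
E[T | T ≤ 5] = (1 + 2 + 3 + 4 + 5) / 5 = 3.

3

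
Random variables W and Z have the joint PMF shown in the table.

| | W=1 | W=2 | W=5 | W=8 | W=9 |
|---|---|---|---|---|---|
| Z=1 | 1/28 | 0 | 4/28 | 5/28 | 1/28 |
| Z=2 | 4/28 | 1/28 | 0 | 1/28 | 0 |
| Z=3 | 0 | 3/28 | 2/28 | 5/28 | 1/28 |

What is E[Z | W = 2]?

P(W = 2) = 1/7.
Σ Z·P over the event = 2·(1/28) + 3·(3/28) = 11/28.
E[Z | W = 2] = (11/28) / (1/7) = 11/4.

11/4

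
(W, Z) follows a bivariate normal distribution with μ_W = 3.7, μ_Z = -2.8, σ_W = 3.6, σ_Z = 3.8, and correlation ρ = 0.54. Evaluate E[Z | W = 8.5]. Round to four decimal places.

-0.0640

For a bivariate normal, E[Z | W=x] = μ_Z + ρ·(σ_Z/σ_W)·(x − μ_W).
E[Z | W=8.5] = -2.8 + (0.54)·(3.8/3.6)·(8.5 − (3.7)) = -2.8 + (0.57)·(4.8) = -0.0640.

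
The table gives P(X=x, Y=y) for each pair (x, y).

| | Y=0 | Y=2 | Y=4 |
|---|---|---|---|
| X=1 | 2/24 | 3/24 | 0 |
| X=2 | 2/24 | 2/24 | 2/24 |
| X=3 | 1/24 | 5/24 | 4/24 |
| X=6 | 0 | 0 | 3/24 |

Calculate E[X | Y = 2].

11/5

P(Y = 2) = 5/12.
Σ X·P over the event = 1·(3/24) + 2·(2/24) + 3·(5/24) = 11/12.
E[X | Y = 2] = (11/12) / (5/12) = 11/5.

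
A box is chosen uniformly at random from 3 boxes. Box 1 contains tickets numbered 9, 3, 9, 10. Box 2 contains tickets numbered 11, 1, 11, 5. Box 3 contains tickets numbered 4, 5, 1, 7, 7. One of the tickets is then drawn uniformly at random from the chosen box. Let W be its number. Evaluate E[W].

391/60

E[W | box 1] = (9+3+9+10)/4 = 31/4.
E[W | box 2] = (11+1+11+5)/4 = 7.
E[W | box 3] = (4+5+1+7+7)/5 = 24/5.
E[W] = (1/3)·(31/4) + (1/3)·(7) + (1/3)·(24/5) = 391/60.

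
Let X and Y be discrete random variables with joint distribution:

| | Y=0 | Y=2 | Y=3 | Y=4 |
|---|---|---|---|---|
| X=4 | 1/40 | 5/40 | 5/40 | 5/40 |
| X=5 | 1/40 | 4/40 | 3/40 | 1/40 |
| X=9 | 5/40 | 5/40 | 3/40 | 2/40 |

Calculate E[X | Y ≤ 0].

P(Y ≤ 0) = 7/40.
Σ X·P over the event = 4·(1/40) + 5·(1/40) + 9·(5/40) = 27/20.
E[X | Y ≤ 0] = (27/20) / (7/40) = 54/7.

54/7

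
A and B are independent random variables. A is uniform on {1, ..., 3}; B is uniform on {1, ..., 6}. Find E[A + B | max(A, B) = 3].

24/5

P(max(A, B) = 3) = 5/18.
Summing (A+B)·P(x,y) over outcomes with max(A, B) = 3 gives 4/3.
E[A + B | max(A, B) = 3] = (4/3) / (5/18) = 24/5.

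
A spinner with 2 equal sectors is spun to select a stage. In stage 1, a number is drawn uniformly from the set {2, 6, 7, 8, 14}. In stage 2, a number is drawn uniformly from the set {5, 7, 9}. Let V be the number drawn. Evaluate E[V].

36/5

E[V | stage 1] = (2+6+7+8+14)/5 = 37/5.
E[V | stage 2] = (5+7+9)/3 = 7.
E[V] = (1/2)·(37/5) + (1/2)·(7) = 36/5.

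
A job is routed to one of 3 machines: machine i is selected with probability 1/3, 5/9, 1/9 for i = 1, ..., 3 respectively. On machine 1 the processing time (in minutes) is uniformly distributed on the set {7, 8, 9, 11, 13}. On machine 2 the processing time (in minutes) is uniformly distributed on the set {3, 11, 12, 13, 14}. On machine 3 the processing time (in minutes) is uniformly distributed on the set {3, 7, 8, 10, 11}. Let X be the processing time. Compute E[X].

E[X | machine 1] = (7+8+9+11+13)/5 = 48/5.
E[X | machine 2] = (3+11+12+13+14)/5 = 53/5.
E[X | machine 3] = (3+7+8+10+11)/5 = 39/5.
E[X] = (1/3)·(48/5) + (5/9)·(53/5) + (1/9)·(39/5) = 448/45.

448/45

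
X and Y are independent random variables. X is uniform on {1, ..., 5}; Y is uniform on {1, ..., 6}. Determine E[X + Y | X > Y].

Outcomes with X > Y: (2,1), (3,1), (3,2), (4,1), (4,2), (4,3), (5,1), (5,2), (5,3), (5,4), each with probability 1/30.
E[X + Y | X > Y] = (3 + 4 + 5 + 5 + 6 + 7 + 6 + 7 + 8 + 9) / 10 = 6.

6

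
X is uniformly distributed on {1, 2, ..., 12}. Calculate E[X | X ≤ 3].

2

Given X ≤ 3, X is equally likely to be any of {1, 2, 3}.
E[X | X ≤ 3] = (1 + 2 + 3) / 3 = 2.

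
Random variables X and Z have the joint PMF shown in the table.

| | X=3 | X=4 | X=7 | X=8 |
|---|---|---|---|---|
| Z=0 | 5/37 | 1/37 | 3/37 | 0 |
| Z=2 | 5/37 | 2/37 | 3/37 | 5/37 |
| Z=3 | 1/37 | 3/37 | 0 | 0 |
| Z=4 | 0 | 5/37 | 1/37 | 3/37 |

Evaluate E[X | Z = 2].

P(Z = 2) = 15/37.
Summing X·P(X=x,Z=y) over the conditioning event gives 84/37.
E[X | Z = 2] = (84/37) / (15/37) = 28/5.

28/5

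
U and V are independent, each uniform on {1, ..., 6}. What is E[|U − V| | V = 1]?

5/2

Outcomes with V = 1: (1,1), (2,1), (3,1), (4,1), (5,1), (6,1), each with probability 1/36.
E[|U − V| | V = 1] = (0 + 1 + 2 + 3 + 4 + 5) / 6 = 5/2.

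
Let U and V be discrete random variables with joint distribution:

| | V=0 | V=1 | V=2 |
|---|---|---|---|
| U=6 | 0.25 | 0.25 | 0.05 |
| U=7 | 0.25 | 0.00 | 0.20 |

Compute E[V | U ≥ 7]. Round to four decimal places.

0.8889

P(U ≥ 7) = 0.45.
Summing V·P(U=x,V=y) over the conditioning event gives 0.40.
E[V | U ≥ 7] = (0.40) / (0.45) = 0.8889.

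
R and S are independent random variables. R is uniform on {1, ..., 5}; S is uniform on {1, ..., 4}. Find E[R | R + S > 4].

25/7

P(R + S > 4) = 7/10.
Summing R·P(x,y) over outcomes with R + S > 4 gives 5/2.
E[R | R + S > 4] = (5/2) / (7/10) = 25/7.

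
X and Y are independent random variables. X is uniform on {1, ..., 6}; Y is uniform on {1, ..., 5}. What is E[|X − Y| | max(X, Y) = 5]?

Outcomes with max(X, Y) = 5: (1,5), (2,5), (3,5), (4,5), (5,1), (5,2), (5,3), (5,4), (5,5), each with probability 1/30.
E[|X − Y| | max(X, Y) = 5] = (4 + 3 + 2 + 1 + 4 + 3 + 2 + 1 + 0) / 9 = 20/9.

20/9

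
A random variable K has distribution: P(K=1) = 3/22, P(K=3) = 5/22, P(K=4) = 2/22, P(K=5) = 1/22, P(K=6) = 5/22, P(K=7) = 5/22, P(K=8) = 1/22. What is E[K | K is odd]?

P(K is odd) = 7/11.
Σ over the event: 1·3/22 + 3·5/22 + 5·1/22 + 7·5/22 = 29/11.
E[K | K is odd] = (29/11) / (7/11) = 29/7.

29/7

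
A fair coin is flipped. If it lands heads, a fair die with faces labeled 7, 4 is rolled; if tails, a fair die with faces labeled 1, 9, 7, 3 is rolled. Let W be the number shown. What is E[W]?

21/4

E[W | heads] = (7+4)/2 = 11/2.
E[W | tails] = (1+9+7+3)/4 = 5.
E[W] = (1/2)·(11/2) + (1/2)·(5) = 21/4.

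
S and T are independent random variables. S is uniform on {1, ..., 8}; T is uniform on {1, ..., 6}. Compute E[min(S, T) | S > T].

P(S > T) = 9/16.
Summing min(S,T)·P(x,y) over outcomes with S > T gives 77/48.
E[min(S, T) | S > T] = (77/48) / (9/16) = 77/27.

77/27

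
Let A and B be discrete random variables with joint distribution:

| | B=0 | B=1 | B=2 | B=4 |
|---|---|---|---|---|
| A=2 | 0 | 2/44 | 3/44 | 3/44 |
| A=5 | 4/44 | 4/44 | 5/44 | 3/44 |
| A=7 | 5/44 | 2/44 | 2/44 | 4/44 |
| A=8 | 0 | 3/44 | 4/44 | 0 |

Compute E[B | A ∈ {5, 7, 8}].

59/36

P(A ∈ {5, 7, 8}) = 9/11.
Summing B·P(A=x,B=y) over the conditioning event gives 59/44.
E[B | A ∈ {5, 7, 8}] = (59/44) / (9/11) = 59/36.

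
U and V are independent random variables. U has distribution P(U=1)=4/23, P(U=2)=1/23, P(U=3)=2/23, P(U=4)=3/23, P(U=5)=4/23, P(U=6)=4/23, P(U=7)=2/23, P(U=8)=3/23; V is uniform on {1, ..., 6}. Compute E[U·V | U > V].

145/8

P(U > V) = 40/69.
Summing UV·P(x,y) over outcomes with U > V gives 725/69.
E[U·V | U > V] = (725/69) / (40/69) = 145/8.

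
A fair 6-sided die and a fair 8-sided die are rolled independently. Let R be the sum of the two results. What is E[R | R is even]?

P(R is even) = 1/2.
Σ over the event: 2·1/48 + 4·1/16 + 6·5/48 + 8·1/8 + 10·5/48 + 12·1/16 + 14·1/48 = 4.
E[R | R is even] = (4) / (1/2) = 8.

8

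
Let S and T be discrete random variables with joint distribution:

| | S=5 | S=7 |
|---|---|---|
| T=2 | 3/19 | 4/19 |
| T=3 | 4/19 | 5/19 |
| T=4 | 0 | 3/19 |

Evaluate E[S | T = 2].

P(T = 2) = 7/19.
Σ S·P over the event = 5·(3/19) + 7·(4/19) = 43/19.
E[S | T = 2] = (43/19) / (7/19) = 43/7.

43/7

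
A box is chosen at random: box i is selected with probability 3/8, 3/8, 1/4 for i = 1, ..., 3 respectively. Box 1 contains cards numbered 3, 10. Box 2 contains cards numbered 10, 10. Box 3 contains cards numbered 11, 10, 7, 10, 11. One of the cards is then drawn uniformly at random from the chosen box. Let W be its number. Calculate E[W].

691/80

E[W | box 1] = (3+10)/2 = 13/2.
E[W | box 2] = (10+10)/2 = 10.
E[W | box 3] = (11+10+7+10+11)/5 = 49/5.
E[W] = (3/8)·(13/2) + (3/8)·(10) + (1/4)·(49/5) = 691/80.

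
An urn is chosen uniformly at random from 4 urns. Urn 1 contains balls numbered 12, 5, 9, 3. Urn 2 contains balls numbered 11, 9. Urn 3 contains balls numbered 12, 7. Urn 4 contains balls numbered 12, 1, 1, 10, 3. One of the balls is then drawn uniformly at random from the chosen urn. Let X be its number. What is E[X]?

643/80

E[X | urn 1] = (12+5+9+3)/4 = 29/4.
E[X | urn 2] = (11+9)/2 = 10.
E[X | urn 3] = (12+7)/2 = 19/2.
E[X | urn 4] = (12+1+1+10+3)/5 = 27/5.
E[X] = (1/4)·(29/4) + (1/4)·(10) + (1/4)·(19/2) + (1/4)·(27/5) = 643/80.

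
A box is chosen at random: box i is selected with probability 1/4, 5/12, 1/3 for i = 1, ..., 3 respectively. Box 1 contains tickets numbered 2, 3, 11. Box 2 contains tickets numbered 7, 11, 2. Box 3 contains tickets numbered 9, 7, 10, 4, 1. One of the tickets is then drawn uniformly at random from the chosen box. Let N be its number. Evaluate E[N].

E[N | box 1] = (2+3+11)/3 = 16/3.
E[N | box 2] = (7+11+2)/3 = 20/3.
E[N | box 3] = (9+7+10+4+1)/5 = 31/5.
E[N] = (1/4)·(16/3) + (5/12)·(20/3) + (1/3)·(31/5) = 278/45.

278/45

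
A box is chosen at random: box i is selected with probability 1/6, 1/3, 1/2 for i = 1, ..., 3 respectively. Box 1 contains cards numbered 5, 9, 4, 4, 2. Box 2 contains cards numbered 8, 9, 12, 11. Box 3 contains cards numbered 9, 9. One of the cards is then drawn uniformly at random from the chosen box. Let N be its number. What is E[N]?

259/30

E[N | box 1] = (5+9+4+4+2)/5 = 24/5.
E[N | box 2] = (8+9+12+11)/4 = 10.
E[N | box 3] = (9+9)/2 = 9.
E[N] = (1/6)·(24/5) + (1/3)·(10) + (1/2)·(9) = 259/30.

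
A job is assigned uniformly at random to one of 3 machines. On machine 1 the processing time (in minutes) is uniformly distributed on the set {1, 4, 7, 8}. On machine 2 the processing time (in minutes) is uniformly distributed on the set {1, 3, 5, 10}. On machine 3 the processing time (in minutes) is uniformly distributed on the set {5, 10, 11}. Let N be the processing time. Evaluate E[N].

E[N | machine 1] = (1+4+7+8)/4 = 5.
E[N | machine 2] = (1+3+5+10)/4 = 19/4.
E[N | machine 3] = (5+10+11)/3 = 26/3.
E[N] = (1/3)·(5) + (1/3)·(19/4) + (1/3)·(26/3) = 221/36.

221/36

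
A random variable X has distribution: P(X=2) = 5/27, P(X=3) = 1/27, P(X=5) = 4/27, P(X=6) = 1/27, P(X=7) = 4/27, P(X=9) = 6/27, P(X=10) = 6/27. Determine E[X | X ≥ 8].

P(X ≥ 8) = 4/9.
Σ over the event: 9·2/9 + 10·2/9 = 38/9.
E[X | X ≥ 8] = (38/9) / (4/9) = 19/2.

19/2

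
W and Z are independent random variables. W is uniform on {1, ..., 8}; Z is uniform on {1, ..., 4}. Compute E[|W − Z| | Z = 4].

2

Outcomes with Z = 4: (1,4), (2,4), (3,4), (4,4), (5,4), (6,4), (7,4), (8,4), each with probability 1/32.
E[|W − Z| | Z = 4] = (3 + 2 + 1 + 0 + 1 + 2 + 3 + 4) / 8 = 2.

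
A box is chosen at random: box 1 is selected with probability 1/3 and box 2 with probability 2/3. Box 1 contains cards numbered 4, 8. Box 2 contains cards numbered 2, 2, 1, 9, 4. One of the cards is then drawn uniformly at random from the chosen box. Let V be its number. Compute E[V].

22/5

E[V | box 1] = (4+8)/2 = 6.
E[V | box 2] = (2+2+1+9+4)/5 = 18/5.
By the law of total expectation,
E[V] = (1/3)·(6) + (2/3)·(18/5) = 22/5.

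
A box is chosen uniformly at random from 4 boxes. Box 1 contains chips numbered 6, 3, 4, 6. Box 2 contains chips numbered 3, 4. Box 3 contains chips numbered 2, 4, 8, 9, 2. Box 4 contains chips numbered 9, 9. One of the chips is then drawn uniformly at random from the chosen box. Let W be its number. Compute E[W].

89/16

E[W | box 1] = (6+3+4+6)/4 = 19/4.
E[W | box 2] = (3+4)/2 = 7/2.
E[W | box 3] = (2+4+8+9+2)/5 = 5.
E[W | box 4] = (9+9)/2 = 9.
By the law of total expectation,
E[W] = (1/4)·(19/4) + (1/4)·(7/2) + (1/4)·(5) + (1/4)·(9) = 89/16.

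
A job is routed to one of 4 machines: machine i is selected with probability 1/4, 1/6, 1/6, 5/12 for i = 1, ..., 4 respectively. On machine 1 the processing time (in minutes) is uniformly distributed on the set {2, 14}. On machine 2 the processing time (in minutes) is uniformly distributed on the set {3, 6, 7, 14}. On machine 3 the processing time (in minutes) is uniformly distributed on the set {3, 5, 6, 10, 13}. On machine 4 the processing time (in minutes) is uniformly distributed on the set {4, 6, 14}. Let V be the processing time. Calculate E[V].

E[V | machine 1] = (2+14)/2 = 8.
E[V | machine 2] = (3+6+7+14)/4 = 15/2.
E[V | machine 3] = (3+5+6+10+13)/5 = 37/5.
E[V | machine 4] = (4+6+14)/3 = 8.
By the law of total expectation,
E[V] = (1/4)·(8) + (1/6)·(15/2) + (1/6)·(37/5) + (5/12)·(8) = 469/60.

469/60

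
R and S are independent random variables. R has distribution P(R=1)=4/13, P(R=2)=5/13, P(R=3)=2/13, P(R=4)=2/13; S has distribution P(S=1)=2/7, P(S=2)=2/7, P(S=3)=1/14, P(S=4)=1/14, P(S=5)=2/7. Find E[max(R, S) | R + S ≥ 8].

P(R + S ≥ 8) = 9/91.
Summing max(R,S)·P(x,y) over outcomes with R + S ≥ 8 gives 44/91.
E[max(R, S) | R + S ≥ 8] = (44/91) / (9/91) = 44/9.

44/9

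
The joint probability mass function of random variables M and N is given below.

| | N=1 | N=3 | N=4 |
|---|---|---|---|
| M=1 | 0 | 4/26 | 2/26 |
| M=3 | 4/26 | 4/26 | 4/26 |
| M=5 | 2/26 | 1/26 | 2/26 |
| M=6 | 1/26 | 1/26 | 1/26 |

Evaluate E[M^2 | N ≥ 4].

124/9

P(N ≥ 4) = 9/26.
Summing M^2·P(M=x,N=y) over the conditioning event gives 62/13.
E[M^2 | N ≥ 4] = (62/13) / (9/26) = 124/9.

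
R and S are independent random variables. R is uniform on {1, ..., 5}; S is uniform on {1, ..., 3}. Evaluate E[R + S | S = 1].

4

Outcomes with S = 1: (1,1), (2,1), (3,1), (4,1), (5,1), each with probability 1/15.
E[R + S | S = 1] = (2 + 3 + 4 + 5 + 6) / 5 = 4.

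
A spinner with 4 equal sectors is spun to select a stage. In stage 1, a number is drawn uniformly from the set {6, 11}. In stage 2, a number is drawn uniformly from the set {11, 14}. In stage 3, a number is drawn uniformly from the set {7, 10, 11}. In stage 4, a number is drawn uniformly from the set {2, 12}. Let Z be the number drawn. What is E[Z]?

E[Z | stage 1] = (6+11)/2 = 17/2.
E[Z | stage 2] = (11+14)/2 = 25/2.
E[Z | stage 3] = (7+10+11)/3 = 28/3.
E[Z | stage 4] = (2+12)/2 = 7.
By the law of total expectation,
E[Z] = (1/4)·(17/2) + (1/4)·(25/2) + (1/4)·(28/3) + (1/4)·(7) = 28/3.

28/3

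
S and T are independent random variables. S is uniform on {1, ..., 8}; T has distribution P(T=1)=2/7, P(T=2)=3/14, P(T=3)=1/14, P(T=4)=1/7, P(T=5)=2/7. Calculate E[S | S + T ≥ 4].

P(S + T ≥ 4) = 101/112.
Summing S·P(x,y) over outcomes with S + T ≥ 4 gives 489/112.
E[S | S + T ≥ 4] = (489/112) / (101/112) = 489/101.

489/101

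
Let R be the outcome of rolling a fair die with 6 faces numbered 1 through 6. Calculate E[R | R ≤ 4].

5/2

Given R ≤ 4, R is equally likely to be any of {1, 2, 3, 4}.
E[R | R ≤ 4] = (1 + 2 + 3 + 4) / 4 = 5/2.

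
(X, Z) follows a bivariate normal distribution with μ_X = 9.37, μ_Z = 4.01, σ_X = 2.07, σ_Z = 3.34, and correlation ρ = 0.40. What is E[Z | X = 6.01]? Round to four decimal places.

For a bivariate normal, E[Z | X=x] = μ_Z + ρ·(σ_Z/σ_X)·(x − μ_X).
E[Z | X=6.01] = 4.01 + (0.40)·(3.34/2.07)·(6.01 − (9.37)) = 4.01 + (0.64541)·(-3.36) = 1.8414.

1.8414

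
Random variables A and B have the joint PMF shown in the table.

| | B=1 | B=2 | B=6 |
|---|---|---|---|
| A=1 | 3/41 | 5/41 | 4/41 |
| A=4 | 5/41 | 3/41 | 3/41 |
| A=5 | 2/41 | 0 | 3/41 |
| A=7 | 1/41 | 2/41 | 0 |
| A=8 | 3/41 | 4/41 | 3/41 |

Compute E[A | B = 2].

P(B = 2) = 14/41.
Summing A·P(A=x,B=y) over the conditioning event gives 63/41.
E[A | B = 2] = (63/41) / (14/41) = 9/2.

9/2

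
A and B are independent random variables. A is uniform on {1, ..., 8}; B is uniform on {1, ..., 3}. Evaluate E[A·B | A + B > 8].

101/6

Outcomes with A + B > 8: (6,3), (7,2), (7,3), (8,1), (8,2), (8,3), each with probability 1/24.
E[A·B | A + B > 8] = (18 + 14 + 21 + 8 + 16 + 24) / 6 = 101/6.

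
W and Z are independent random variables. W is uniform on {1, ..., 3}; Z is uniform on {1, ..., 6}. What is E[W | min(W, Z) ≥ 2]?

5/2

Outcomes with min(W, Z) ≥ 2: (2,2), (2,3), (2,4), (2,5), (2,6), (3,2), (3,3), (3,4), (3,5), (3,6), each with probability 1/18.
E[W | min(W, Z) ≥ 2] = (2 + 2 + 2 + 2 + 2 + 3 + 3 + 3 + 3 + 3) / 10 = 5/2.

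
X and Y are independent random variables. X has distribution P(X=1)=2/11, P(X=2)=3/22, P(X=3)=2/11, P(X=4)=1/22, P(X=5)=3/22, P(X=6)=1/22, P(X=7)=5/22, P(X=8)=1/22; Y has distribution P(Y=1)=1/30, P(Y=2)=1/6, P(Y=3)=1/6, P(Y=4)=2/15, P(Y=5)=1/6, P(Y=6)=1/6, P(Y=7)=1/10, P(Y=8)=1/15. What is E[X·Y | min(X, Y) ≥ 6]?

P(min(X, Y) ≥ 6) = 7/66.
Summing XY·P(x,y) over outcomes with min(X, Y) ≥ 6 gives 3283/660.
E[X·Y | min(X, Y) ≥ 6] = (3283/660) / (7/66) = 469/10.

469/10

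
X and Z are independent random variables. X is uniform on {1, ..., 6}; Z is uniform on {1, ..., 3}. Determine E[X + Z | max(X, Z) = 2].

10/3

Outcomes with max(X, Z) = 2: (1,2), (2,1), (2,2), each with probability 1/18.
E[X + Z | max(X, Z) = 2] = (3 + 3 + 4) / 3 = 10/3.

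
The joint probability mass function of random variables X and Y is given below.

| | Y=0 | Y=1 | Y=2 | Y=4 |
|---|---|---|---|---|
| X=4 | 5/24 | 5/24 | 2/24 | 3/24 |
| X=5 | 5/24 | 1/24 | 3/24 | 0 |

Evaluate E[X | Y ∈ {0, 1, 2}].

P(Y ∈ {0, 1, 2}) = 7/8.
Σ X·P over the event = 4·(5/24) + 4·(5/24) + 4·(2/24) + 5·(5/24) + 5·(1/24) + 5·(3/24) = 31/8.
E[X | Y ∈ {0, 1, 2}] = (31/8) / (7/8) = 31/7.

31/7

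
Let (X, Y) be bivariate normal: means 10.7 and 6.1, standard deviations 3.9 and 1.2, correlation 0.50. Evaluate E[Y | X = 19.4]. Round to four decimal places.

For a bivariate normal, E[Y | X=x] = μ_Y + ρ·(σ_Y/σ_X)·(x − μ_X).
E[Y | X=19.4] = 6.1 + (0.50)·(1.2/3.9)·(19.4 − (10.7)) = 6.1 + (0.15385)·(8.7) = 7.4385.

7.4385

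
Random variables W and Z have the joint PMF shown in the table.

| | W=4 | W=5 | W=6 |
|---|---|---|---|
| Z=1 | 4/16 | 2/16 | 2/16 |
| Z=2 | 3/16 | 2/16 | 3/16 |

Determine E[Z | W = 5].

P(W = 5) = 1/4.
Σ Z·P over the event = 1·(2/16) + 2·(2/16) = 3/8.
E[Z | W = 5] = (3/8) / (1/4) = 3/2.

3/2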